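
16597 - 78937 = - 62340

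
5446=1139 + 4307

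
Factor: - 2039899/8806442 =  - 2^( - 1 )*17^ ( - 1) * 179^( - 1)*1447^( - 1 )*2039899^1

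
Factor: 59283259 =7^1*23^1 * 59^1 *79^2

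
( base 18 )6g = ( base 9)147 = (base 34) 3M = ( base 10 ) 124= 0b1111100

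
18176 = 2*9088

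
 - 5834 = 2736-8570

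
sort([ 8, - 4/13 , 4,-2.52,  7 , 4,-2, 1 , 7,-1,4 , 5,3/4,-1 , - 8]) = [  -  8, - 2.52, -2,-1, - 1,  -  4/13, 3/4,1, 4, 4,4,  5,7,7, 8] 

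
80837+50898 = 131735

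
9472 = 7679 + 1793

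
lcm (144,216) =432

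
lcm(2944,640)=14720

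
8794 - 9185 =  - 391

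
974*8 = 7792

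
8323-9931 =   -  1608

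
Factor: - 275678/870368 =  - 299/944 = - 2^( - 4 )*13^1*23^1*59^( - 1) 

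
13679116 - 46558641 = -32879525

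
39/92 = 39/92 =0.42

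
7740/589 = 13+83/589 = 13.14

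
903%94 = 57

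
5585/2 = 5585/2= 2792.50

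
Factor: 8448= 2^8 *3^1*11^1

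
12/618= 2/103 = 0.02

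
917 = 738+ 179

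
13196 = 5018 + 8178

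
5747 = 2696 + 3051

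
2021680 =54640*37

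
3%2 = 1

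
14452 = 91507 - 77055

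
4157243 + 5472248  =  9629491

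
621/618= 1 + 1/206  =  1.00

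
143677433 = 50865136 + 92812297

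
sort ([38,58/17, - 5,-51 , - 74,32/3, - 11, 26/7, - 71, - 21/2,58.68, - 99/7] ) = [ - 74, - 71, - 51 , - 99/7,-11, - 21/2, -5, 58/17,26/7,32/3, 38,58.68] 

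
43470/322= 135 = 135.00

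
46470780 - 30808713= 15662067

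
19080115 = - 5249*( - 3635)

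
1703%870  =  833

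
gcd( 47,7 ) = 1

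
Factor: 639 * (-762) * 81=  - 39440358 = - 2^1*3^7 *71^1*127^1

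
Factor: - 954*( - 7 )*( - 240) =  - 1602720   =  -2^5*3^3*5^1*7^1* 53^1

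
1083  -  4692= - 3609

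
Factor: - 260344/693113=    - 2^3*7^1 * 479^( - 1) * 1447^( - 1 )*  4649^1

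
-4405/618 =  - 8 + 539/618  =  -7.13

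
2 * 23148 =46296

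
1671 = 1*1671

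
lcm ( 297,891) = 891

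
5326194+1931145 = 7257339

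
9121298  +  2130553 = 11251851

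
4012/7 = 573 + 1/7 =573.14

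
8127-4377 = 3750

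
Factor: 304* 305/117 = 2^4*3^( - 2)*5^1*13^( - 1 )*19^1 * 61^1 = 92720/117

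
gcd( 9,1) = 1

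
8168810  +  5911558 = 14080368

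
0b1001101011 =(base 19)1db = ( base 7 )1543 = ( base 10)619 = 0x26B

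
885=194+691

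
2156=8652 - 6496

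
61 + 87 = 148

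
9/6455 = 9/6455 = 0.00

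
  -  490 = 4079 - 4569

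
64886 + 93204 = 158090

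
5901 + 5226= 11127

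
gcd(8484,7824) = 12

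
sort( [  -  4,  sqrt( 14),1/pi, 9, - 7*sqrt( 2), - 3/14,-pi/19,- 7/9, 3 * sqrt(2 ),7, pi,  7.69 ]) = [-7*sqrt( 2 ), - 4, - 7/9, - 3/14, - pi/19,1/pi,  pi, sqrt( 14), 3*sqrt(2 ),7, 7.69,9] 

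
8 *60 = 480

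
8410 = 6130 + 2280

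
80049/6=13341 + 1/2 = 13341.50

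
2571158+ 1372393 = 3943551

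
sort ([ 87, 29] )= [ 29,87 ]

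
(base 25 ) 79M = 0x120e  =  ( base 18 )E4E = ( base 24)80E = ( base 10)4622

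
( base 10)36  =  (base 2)100100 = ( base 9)40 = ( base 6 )100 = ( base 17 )22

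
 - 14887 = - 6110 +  - 8777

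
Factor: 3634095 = 3^1 * 5^1*242273^1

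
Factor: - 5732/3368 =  - 1433/842 = - 2^( - 1 )*421^( - 1 )*1433^1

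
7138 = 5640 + 1498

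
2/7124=1/3562 = 0.00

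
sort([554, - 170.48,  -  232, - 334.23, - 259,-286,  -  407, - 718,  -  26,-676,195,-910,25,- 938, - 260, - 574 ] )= [ - 938 , - 910, - 718, - 676,-574,-407, - 334.23,-286, - 260, - 259, - 232,-170.48,- 26,25, 195,554 ] 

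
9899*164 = 1623436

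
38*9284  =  352792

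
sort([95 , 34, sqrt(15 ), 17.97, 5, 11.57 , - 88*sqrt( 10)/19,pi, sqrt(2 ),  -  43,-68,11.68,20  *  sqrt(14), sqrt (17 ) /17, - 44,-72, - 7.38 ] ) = [-72,-68, - 44, - 43, - 88 *sqrt( 10) /19, - 7.38,sqrt(  17)/17 , sqrt(2), pi , sqrt( 15 ), 5, 11.57,11.68, 17.97, 34, 20*sqrt (14), 95]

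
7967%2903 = 2161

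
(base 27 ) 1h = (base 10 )44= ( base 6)112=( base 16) 2C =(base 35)19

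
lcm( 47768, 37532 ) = 525448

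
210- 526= -316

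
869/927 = 869/927 = 0.94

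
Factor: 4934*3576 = 2^4*3^1*149^1*2467^1 = 17643984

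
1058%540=518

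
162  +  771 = 933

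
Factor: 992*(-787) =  - 2^5*31^1*787^1 = - 780704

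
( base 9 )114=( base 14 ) 6a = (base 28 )3a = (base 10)94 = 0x5E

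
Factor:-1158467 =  - 1158467^1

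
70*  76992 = 5389440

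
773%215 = 128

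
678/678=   1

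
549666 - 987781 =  - 438115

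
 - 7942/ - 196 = 3971/98=40.52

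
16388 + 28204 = 44592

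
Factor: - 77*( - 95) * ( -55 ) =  - 5^2*7^1*11^2*19^1 = -  402325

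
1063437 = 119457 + 943980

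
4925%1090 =565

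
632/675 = 632/675 =0.94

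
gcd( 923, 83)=1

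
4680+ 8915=13595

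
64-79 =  - 15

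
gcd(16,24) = 8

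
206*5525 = 1138150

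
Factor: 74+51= 125 = 5^3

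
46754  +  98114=144868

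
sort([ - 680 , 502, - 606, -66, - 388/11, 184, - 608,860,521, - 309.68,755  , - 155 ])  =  [ - 680, - 608, - 606, - 309.68, - 155, -66,- 388/11,184,502, 521,755,860] 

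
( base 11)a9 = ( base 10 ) 119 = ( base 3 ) 11102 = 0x77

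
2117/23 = 2117/23= 92.04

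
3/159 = 1/53=0.02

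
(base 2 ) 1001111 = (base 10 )79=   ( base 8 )117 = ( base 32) 2F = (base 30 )2J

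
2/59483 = 2/59483 = 0.00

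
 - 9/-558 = 1/62 =0.02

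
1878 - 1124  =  754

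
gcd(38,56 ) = 2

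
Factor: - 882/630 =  - 7/5 = -5^( - 1 )*7^1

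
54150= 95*570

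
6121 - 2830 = 3291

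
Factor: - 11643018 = -2^1*3^1 * 131^1*14813^1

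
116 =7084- 6968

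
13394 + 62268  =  75662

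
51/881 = 51/881 = 0.06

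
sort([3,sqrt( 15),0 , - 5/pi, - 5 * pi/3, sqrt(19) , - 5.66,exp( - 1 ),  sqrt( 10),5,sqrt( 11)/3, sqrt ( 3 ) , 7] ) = [ - 5.66, - 5*pi/3, - 5/pi,0,exp ( - 1) , sqrt(11)/3,sqrt( 3) , 3,sqrt( 10), sqrt(15), sqrt( 19) , 5,7 ] 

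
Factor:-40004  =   - 2^2*73^1*137^1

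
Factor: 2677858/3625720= 2^ (-2)* 5^(  -  1)*7^(  -  1 )*23^ ( - 1 )*353^1*563^( - 1 )*3793^1=1338929/1812860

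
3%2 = 1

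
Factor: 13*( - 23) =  - 13^1*23^1=-299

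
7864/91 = 86 + 38/91= 86.42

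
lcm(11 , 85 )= 935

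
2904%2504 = 400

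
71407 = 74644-3237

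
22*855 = 18810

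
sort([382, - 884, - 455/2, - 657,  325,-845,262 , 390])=[-884, - 845, - 657, - 455/2, 262,325,382, 390 ] 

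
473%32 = 25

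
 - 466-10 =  - 476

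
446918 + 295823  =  742741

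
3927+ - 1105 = 2822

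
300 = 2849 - 2549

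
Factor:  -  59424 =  - 2^5*3^1 * 619^1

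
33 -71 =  - 38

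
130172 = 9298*14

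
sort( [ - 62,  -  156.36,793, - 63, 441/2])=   [ - 156.36, - 63, - 62,441/2,793]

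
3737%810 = 497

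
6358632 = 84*75698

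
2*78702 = 157404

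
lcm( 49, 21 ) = 147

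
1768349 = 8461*209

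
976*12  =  11712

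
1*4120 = 4120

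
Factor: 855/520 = 2^ (  -  3)*3^2* 13^( - 1) * 19^1= 171/104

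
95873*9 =862857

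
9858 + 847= 10705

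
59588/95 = 59588/95 = 627.24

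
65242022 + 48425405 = 113667427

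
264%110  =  44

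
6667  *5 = 33335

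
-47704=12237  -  59941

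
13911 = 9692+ 4219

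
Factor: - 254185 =-5^1*29^1 *1753^1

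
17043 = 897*19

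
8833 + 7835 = 16668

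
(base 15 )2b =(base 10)41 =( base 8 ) 51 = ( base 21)1K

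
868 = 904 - 36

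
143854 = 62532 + 81322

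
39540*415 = 16409100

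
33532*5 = 167660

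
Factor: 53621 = 29^1*43^2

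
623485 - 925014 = -301529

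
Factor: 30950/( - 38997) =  - 2^1*3^( - 2)* 5^2*7^( - 1) = - 50/63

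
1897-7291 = -5394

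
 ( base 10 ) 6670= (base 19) i91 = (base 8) 15016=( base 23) CE0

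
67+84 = 151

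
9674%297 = 170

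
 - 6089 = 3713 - 9802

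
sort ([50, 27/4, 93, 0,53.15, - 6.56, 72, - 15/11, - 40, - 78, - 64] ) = [  -  78,-64, - 40, -6.56,-15/11 , 0,27/4,50,53.15,72, 93] 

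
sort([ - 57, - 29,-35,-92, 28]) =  [ - 92,-57,  -  35, - 29, 28]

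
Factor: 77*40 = 3080 = 2^3 * 5^1 * 7^1*11^1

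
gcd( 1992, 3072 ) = 24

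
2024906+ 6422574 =8447480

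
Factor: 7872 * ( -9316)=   -  2^8*3^1 * 17^1 * 41^1*137^1 =-73335552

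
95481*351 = 33513831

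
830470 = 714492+115978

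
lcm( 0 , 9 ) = 0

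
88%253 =88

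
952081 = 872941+79140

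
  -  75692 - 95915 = - 171607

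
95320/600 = 158+13/15  =  158.87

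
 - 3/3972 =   -  1/1324  =  - 0.00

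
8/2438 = 4/1219 = 0.00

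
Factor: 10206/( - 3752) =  - 2^( - 2 ) * 3^6*67^( - 1 ) = - 729/268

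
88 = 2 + 86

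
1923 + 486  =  2409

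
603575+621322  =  1224897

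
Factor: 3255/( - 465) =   -  7=   -7^1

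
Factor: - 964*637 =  - 614068= - 2^2 * 7^2 *13^1*241^1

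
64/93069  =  64/93069 = 0.00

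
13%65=13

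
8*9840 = 78720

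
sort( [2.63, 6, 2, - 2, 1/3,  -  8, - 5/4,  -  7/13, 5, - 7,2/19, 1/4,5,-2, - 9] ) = [ - 9,- 8, - 7, - 2, - 2, - 5/4, - 7/13, 2/19, 1/4 , 1/3, 2 , 2.63, 5,5, 6] 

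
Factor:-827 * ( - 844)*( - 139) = - 97020332 =-2^2 * 139^1*211^1*827^1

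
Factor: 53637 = 3^1*19^1*941^1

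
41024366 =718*57137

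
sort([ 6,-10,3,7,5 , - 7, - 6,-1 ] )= [-10, - 7, - 6, - 1,  3,5,6,7]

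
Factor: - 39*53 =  - 2067 = -3^1 * 13^1*53^1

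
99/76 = 1 + 23/76 = 1.30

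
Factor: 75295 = 5^1*11^1*37^2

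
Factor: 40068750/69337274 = 20034375/34668637 = 3^1 * 5^5*449^( - 1) * 2137^1*77213^( - 1) 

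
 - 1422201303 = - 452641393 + - 969559910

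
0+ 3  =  3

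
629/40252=629/40252 = 0.02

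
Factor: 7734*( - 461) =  - 2^1*3^1*461^1*1289^1 = - 3565374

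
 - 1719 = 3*( - 573)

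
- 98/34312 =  - 49/17156 = -0.00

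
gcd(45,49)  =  1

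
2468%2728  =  2468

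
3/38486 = 3/38486= 0.00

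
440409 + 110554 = 550963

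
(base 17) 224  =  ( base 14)320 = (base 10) 616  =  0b1001101000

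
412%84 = 76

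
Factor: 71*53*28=105364 = 2^2*7^1 * 53^1* 71^1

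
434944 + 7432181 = 7867125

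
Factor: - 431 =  - 431^1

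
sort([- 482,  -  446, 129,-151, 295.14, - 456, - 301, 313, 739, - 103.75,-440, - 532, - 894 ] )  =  [ - 894,-532, - 482,-456,  -  446,  -  440, - 301,-151, - 103.75, 129, 295.14, 313,739]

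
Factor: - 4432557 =  -  3^1*1477519^1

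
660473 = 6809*97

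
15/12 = 1 + 1/4 = 1.25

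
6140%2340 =1460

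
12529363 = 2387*5249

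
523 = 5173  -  4650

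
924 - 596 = 328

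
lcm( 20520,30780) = 61560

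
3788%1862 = 64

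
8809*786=6923874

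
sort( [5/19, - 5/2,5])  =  [-5/2, 5/19, 5]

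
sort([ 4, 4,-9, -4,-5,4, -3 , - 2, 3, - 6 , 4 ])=[-9,-6, - 5, - 4, - 3, - 2,3,4,  4,4,4 ]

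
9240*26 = 240240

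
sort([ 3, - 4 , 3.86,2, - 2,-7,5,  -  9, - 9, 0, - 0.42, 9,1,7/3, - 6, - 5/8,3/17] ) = [ - 9,  -  9, - 7, - 6, - 4, - 2, - 5/8, - 0.42, 0, 3/17, 1,2,7/3 , 3, 3.86,5,9 ] 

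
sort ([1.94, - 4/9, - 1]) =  [ - 1, - 4/9,1.94]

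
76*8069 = 613244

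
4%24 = 4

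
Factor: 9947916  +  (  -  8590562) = 2^1*59^1*11503^1  =  1357354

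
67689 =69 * 981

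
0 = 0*9108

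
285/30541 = 285/30541 = 0.01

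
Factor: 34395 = 3^1*5^1 * 2293^1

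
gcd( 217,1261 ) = 1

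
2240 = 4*560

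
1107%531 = 45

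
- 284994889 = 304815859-589810748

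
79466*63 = 5006358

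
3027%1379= 269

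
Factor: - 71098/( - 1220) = 35549/610 = 2^( - 1)*5^( - 1) * 19^1  *  61^(  -  1)*1871^1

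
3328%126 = 52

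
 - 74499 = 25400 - 99899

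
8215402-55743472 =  - 47528070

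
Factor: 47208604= 2^2 * 23^1*513137^1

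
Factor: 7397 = 13^1*569^1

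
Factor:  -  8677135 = - 5^1 * 97^1*17891^1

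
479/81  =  479/81 = 5.91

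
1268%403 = 59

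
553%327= 226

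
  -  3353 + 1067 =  - 2286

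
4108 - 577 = 3531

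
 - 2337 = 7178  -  9515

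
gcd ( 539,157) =1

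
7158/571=7158/571 = 12.54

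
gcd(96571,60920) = 1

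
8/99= 8/99 = 0.08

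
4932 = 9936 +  - 5004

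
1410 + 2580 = 3990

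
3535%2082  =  1453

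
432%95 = 52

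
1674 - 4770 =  - 3096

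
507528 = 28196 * 18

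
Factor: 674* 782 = 2^2*17^1*23^1*337^1 = 527068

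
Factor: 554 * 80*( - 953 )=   -  2^5*5^1 * 277^1 * 953^1 = -42236960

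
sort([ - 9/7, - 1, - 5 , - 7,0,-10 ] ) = [ - 10, - 7, - 5, - 9/7,-1, 0]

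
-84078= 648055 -732133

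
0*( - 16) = 0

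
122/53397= 122/53397 = 0.00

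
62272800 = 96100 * 648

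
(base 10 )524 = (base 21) 13k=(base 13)314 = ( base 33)FT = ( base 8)1014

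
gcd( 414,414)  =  414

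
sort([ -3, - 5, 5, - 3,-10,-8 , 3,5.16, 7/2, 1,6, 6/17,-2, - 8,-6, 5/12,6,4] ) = [- 10, - 8, - 8, - 6, - 5, - 3,  -  3 , - 2, 6/17, 5/12 , 1,  3, 7/2,  4, 5, 5.16 , 6,6 ]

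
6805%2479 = 1847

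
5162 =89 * 58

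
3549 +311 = 3860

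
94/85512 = 47/42756 = 0.00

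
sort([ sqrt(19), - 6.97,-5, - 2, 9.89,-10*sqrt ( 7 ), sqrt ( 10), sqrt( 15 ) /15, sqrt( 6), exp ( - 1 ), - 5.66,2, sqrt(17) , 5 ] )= [-10*sqrt( 7),-6.97,-5.66,  -  5,-2,sqrt (15 )/15, exp( - 1), 2, sqrt(6), sqrt( 10),sqrt( 17), sqrt (19) , 5, 9.89] 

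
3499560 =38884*90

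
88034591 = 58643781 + 29390810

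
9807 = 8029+1778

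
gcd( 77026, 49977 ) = 1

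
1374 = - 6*( - 229 ) 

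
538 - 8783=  - 8245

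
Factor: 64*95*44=2^8*5^1 * 11^1 * 19^1 = 267520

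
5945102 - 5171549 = 773553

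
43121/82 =43121/82 = 525.87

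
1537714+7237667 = 8775381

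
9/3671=9/3671 = 0.00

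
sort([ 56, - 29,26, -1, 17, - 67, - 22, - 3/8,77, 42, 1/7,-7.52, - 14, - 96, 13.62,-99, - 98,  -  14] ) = [-99,  -  98,-96, - 67,  -  29, - 22, - 14,-14, - 7.52, - 1 ,- 3/8, 1/7, 13.62 , 17, 26,42, 56,77]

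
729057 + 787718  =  1516775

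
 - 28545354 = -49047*582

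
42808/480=89+11/60 = 89.18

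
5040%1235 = 100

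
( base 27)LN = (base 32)ie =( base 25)nf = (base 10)590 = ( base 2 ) 1001001110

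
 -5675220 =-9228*615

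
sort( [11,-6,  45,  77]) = [  -  6,11,  45,  77 ] 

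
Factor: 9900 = 2^2*3^2*5^2 * 11^1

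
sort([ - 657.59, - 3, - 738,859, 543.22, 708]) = [ - 738, - 657.59, - 3, 543.22, 708, 859]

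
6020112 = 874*6888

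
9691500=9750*994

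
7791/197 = 7791/197 = 39.55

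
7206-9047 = - 1841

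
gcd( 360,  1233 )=9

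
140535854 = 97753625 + 42782229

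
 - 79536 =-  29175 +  -50361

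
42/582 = 7/97 = 0.07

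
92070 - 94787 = -2717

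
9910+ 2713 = 12623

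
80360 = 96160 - 15800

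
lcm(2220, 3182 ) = 95460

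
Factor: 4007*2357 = 2357^1*4007^1=9444499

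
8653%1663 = 338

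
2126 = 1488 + 638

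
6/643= 6/643 = 0.01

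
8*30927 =247416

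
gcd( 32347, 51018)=1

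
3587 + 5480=9067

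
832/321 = 2 + 190/321 = 2.59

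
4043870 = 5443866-1399996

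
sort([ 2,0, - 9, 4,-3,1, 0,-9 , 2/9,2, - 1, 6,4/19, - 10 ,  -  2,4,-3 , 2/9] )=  [-10, - 9,  -  9 , - 3,  -  3,-2, - 1, 0, 0,  4/19, 2/9,  2/9,1 , 2,2,4, 4 , 6] 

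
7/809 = 7/809 = 0.01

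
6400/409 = 6400/409 = 15.65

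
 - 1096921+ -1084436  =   - 2181357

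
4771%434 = 431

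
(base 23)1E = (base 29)18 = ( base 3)1101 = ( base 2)100101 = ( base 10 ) 37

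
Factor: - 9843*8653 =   -  85171479 = - 3^1*17^2 * 193^1*509^1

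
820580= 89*9220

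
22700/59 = 22700/59 = 384.75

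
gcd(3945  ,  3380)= 5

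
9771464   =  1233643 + 8537821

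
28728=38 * 756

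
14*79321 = 1110494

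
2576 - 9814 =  - 7238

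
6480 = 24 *270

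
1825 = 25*73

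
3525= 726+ 2799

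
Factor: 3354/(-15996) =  - 13/62 = - 2^( - 1) * 13^1*31^(-1) 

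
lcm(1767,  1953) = 37107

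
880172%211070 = 35892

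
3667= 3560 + 107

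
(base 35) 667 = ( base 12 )4467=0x1d8f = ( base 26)B51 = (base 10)7567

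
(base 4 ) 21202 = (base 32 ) j2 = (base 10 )610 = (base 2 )1001100010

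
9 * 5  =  45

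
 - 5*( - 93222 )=466110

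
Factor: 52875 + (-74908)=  - 11^1*2003^1 = - 22033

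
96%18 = 6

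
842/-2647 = -842/2647 = -0.32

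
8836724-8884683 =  - 47959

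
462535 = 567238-104703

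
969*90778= 87963882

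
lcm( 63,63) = 63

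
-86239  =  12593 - 98832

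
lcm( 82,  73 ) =5986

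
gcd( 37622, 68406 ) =26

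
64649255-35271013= 29378242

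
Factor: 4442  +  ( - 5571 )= - 1129 = - 1129^1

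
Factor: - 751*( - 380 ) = 285380 =2^2*5^1 * 19^1 *751^1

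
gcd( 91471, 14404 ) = 1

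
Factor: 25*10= 2^1*5^3 = 250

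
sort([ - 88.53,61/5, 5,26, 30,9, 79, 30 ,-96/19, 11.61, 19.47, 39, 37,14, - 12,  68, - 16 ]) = [-88.53, - 16, - 12,-96/19, 5,9 , 11.61, 61/5,14, 19.47,26,30,30, 37 , 39, 68,  79 ] 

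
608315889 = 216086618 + 392229271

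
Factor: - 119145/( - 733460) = 2^( -2)*3^1*7^( - 1)*31^( - 1)*47^1 = 141/868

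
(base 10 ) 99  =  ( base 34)2V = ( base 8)143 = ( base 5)344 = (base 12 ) 83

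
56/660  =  14/165 = 0.08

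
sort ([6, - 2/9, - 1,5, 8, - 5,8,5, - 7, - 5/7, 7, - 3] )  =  [ - 7, - 5, - 3, - 1, - 5/7, - 2/9,5, 5,6,7,8,8]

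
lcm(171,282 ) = 16074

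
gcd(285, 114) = 57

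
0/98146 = 0=0.00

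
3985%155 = 110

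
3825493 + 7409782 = 11235275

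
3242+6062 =9304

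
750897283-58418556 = 692478727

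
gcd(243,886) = 1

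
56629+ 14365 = 70994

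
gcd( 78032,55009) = 1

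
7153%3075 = 1003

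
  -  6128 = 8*( - 766)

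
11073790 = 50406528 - 39332738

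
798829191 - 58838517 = 739990674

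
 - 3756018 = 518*( - 7251) 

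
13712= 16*857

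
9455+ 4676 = 14131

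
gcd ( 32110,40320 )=10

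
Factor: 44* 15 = 660=2^2 * 3^1 * 5^1*11^1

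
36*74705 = 2689380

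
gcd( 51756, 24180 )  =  12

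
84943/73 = 1163 +44/73=1163.60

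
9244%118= 40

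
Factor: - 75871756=  -  2^2*23^1*31^1*37^1 * 719^1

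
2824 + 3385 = 6209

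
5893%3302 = 2591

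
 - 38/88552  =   - 19/44276 = - 0.00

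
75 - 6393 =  - 6318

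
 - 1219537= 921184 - 2140721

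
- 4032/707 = - 576/101 =- 5.70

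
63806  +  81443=145249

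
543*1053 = 571779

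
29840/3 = 29840/3 = 9946.67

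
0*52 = 0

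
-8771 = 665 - 9436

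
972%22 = 4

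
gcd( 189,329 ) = 7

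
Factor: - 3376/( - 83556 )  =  4/99  =  2^2*3^( - 2)*11^( - 1)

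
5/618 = 5/618 = 0.01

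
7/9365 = 7/9365 = 0.00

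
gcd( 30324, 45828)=228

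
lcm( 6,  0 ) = 0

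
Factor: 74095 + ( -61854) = 12241=12241^1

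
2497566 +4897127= 7394693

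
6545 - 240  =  6305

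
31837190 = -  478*( - 66605 ) 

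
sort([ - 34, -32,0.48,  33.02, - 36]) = [  -  36, - 34, - 32,0.48 , 33.02] 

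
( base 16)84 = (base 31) 48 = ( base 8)204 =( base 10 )132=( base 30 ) 4C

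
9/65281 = 9/65281 = 0.00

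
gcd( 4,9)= 1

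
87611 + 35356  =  122967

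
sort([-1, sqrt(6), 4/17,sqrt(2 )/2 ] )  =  [  -  1,  4/17,  sqrt( 2)/2,sqrt( 6)]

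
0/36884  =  0 = 0.00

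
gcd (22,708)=2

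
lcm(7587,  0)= 0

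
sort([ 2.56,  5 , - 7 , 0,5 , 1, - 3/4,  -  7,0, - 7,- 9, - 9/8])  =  [ - 9,  -  7,  -  7, - 7, - 9/8,  -  3/4, 0, 0,1 , 2.56,5, 5 ] 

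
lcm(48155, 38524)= 192620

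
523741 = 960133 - 436392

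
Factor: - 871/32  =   - 2^(  -  5 ) * 13^1 * 67^1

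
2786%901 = 83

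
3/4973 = 3/4973 =0.00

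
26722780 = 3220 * 8299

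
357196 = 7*51028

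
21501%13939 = 7562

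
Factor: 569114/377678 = 13^1*59^1 * 509^(-1 ) = 767/509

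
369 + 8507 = 8876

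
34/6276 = 17/3138 = 0.01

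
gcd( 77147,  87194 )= 1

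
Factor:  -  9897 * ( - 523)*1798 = 9306683538  =  2^1*3^1*29^1*31^1 * 523^1*3299^1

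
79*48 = 3792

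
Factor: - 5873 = -7^1 * 839^1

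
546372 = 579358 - 32986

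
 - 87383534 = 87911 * (-994)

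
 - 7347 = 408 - 7755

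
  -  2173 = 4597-6770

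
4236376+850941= 5087317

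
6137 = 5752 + 385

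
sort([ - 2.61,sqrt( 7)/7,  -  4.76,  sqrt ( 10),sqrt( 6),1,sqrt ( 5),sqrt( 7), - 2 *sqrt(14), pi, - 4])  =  [ - 2*sqrt( 14), - 4.76, - 4, - 2.61, sqrt( 7)/7, 1, sqrt( 5),sqrt( 6), sqrt( 7), pi, sqrt( 10)]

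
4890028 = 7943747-3053719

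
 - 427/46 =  - 427/46 = -9.28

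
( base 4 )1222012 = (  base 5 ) 204130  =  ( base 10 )6790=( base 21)F87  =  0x1a86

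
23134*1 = 23134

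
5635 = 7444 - 1809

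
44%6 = 2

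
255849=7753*33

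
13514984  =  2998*4508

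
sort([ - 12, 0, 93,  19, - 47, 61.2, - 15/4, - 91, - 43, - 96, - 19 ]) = [ - 96,-91, - 47,  -  43, - 19, - 12, - 15/4, 0,19, 61.2, 93 ] 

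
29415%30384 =29415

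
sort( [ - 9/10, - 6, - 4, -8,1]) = [  -  8, - 6 ,- 4,-9/10,1] 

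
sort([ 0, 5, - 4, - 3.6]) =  [  -  4, - 3.6, 0, 5]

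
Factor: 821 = 821^1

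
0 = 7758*0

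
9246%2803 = 837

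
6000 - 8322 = -2322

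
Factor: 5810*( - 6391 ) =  - 2^1*5^1*7^2 * 11^1*83^2 = - 37131710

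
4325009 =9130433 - 4805424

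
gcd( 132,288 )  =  12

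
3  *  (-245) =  - 735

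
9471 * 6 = 56826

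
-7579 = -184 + -7395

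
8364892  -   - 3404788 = 11769680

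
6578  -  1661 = 4917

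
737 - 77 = 660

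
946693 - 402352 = 544341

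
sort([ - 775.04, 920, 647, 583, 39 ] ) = [ - 775.04 , 39, 583, 647, 920]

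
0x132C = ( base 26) 76k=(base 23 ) 969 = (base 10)4908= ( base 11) 3762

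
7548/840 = 8  +  69/70 = 8.99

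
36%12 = 0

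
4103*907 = 3721421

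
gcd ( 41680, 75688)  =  8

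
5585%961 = 780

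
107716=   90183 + 17533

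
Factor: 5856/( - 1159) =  - 96/19 = - 2^5*3^1*19^(  -  1 ) 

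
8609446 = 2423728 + 6185718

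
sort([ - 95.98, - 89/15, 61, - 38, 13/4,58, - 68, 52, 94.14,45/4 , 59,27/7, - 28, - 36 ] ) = [ - 95.98, - 68, - 38, - 36, - 28, - 89/15,13/4, 27/7 , 45/4, 52, 58,  59, 61, 94.14 ] 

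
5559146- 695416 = 4863730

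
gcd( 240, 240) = 240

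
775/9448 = 775/9448 = 0.08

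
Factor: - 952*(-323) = 2^3*7^1*17^2*19^1 = 307496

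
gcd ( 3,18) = 3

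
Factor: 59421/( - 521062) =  - 2^( - 1)*3^1*29^1 *61^(  -  1 )*  683^1*4271^( - 1) 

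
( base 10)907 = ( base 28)14b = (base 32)sb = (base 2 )1110001011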